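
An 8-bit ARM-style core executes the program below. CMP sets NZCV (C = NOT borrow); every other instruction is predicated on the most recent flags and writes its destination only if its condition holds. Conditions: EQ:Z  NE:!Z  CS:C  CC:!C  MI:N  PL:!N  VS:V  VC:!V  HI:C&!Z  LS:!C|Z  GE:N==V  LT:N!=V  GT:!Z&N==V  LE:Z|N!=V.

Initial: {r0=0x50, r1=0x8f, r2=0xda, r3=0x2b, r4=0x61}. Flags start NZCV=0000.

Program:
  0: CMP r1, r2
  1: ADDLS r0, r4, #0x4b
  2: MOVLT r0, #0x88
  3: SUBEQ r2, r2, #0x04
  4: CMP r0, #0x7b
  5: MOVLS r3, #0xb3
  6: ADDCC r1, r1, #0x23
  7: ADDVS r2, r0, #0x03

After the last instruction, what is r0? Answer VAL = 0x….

[0] flags=1000 → (cmp)
[1] flags=1000 LS?T → r0=0xac
[2] flags=1000 LT?T → r0=0x88
[3] flags=1000 EQ?F → skip
[4] flags=0011 → (cmp)
[5] flags=0011 LS?F → skip
[6] flags=0011 CC?F → skip
[7] flags=0011 VS?T → r2=0x8b

VAL = 0x88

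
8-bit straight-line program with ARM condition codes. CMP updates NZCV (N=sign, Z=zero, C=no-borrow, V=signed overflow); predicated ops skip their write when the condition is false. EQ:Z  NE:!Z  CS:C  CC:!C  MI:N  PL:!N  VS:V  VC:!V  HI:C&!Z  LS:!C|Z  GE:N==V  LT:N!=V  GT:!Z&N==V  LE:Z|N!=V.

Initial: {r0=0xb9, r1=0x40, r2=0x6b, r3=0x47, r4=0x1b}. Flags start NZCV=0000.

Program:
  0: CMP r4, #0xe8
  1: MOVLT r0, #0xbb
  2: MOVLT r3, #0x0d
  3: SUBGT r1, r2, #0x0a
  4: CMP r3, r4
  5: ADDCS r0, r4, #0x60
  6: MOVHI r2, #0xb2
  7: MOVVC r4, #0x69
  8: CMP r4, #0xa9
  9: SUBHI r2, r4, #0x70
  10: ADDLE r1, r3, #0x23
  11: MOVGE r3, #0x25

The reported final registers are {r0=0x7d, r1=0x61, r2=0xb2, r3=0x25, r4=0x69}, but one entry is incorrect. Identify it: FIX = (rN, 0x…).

[0] flags=0000 → (cmp)
[1] flags=0000 LT?F → skip
[2] flags=0000 LT?F → skip
[3] flags=0000 GT?T → r1=0x61
[4] flags=0010 → (cmp)
[5] flags=0010 CS?T → r0=0x7b
[6] flags=0010 HI?T → r2=0xb2
[7] flags=0010 VC?T → r4=0x69
[8] flags=1001 → (cmp)
[9] flags=1001 HI?F → skip
[10] flags=1001 LE?F → skip
[11] flags=1001 GE?T → r3=0x25

FIX = (r0, 0x7b)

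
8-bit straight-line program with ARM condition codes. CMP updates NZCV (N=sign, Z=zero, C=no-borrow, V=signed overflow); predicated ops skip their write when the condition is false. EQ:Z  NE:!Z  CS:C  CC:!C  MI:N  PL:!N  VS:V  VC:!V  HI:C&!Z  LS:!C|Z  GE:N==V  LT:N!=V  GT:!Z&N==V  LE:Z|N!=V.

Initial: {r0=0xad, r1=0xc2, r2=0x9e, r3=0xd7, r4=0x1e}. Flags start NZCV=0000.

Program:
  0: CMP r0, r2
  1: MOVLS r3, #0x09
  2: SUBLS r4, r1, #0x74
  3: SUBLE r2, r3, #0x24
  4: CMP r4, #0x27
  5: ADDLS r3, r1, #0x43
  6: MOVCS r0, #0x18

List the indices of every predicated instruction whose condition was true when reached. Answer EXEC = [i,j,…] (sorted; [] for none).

[0] flags=0010 → (cmp)
[1] flags=0010 LS?F → skip
[2] flags=0010 LS?F → skip
[3] flags=0010 LE?F → skip
[4] flags=1000 → (cmp)
[5] flags=1000 LS?T → r3=0x05
[6] flags=1000 CS?F → skip

EXEC = [5]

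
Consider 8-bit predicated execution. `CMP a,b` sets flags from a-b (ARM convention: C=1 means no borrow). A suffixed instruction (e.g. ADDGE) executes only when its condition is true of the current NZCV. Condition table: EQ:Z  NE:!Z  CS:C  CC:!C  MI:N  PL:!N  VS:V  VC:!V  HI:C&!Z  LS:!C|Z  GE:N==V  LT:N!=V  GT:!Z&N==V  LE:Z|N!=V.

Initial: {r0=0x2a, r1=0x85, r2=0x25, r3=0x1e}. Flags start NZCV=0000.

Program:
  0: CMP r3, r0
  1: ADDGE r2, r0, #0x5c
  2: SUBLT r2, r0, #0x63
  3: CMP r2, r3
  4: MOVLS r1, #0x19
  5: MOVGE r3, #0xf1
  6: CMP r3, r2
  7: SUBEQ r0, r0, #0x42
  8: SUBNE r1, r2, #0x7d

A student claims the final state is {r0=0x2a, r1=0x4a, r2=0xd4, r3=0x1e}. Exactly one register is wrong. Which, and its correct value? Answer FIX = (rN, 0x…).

[0] flags=1000 → (cmp)
[1] flags=1000 GE?F → skip
[2] flags=1000 LT?T → r2=0xc7
[3] flags=1010 → (cmp)
[4] flags=1010 LS?F → skip
[5] flags=1010 GE?F → skip
[6] flags=0000 → (cmp)
[7] flags=0000 EQ?F → skip
[8] flags=0000 NE?T → r1=0x4a

FIX = (r2, 0xc7)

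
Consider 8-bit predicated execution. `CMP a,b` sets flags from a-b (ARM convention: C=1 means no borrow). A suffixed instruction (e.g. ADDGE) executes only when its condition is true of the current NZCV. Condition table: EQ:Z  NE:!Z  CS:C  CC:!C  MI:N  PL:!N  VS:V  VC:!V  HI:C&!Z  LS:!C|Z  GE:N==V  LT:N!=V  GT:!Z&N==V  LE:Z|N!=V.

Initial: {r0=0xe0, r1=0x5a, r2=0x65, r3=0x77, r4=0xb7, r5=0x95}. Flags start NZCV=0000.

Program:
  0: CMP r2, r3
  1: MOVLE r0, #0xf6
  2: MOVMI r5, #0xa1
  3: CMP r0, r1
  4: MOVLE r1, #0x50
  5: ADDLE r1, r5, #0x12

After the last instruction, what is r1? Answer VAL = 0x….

[0] flags=1000 → (cmp)
[1] flags=1000 LE?T → r0=0xf6
[2] flags=1000 MI?T → r5=0xa1
[3] flags=1010 → (cmp)
[4] flags=1010 LE?T → r1=0x50
[5] flags=1010 LE?T → r1=0xb3

VAL = 0xb3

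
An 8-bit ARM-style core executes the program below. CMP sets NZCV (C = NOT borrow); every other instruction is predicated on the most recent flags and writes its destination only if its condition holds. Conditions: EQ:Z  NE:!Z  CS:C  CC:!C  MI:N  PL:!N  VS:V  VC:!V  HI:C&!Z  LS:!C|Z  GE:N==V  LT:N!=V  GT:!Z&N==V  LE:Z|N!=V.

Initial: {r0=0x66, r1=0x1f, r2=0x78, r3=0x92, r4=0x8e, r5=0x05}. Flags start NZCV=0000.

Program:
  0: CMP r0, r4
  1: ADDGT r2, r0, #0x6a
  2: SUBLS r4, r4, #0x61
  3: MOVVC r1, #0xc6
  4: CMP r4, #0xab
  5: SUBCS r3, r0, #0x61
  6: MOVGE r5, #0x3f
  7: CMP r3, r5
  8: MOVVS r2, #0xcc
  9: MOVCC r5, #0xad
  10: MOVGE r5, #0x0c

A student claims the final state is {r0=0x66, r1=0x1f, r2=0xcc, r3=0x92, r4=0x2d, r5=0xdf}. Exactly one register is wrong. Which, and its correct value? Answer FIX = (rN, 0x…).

FIX = (r5, 0x3f)

0: ✓ CMP  NZCV=1001
1: ✓ ADDGT  r2←0xd0
2: ✓ SUBLS  r4←0x2d
3: · MOVVC
4: ✓ CMP  NZCV=1001
5: · SUBCS
6: ✓ MOVGE  r5←0x3f
7: ✓ CMP  NZCV=0011
8: ✓ MOVVS  r2←0xcc
9: · MOVCC
10: · MOVGE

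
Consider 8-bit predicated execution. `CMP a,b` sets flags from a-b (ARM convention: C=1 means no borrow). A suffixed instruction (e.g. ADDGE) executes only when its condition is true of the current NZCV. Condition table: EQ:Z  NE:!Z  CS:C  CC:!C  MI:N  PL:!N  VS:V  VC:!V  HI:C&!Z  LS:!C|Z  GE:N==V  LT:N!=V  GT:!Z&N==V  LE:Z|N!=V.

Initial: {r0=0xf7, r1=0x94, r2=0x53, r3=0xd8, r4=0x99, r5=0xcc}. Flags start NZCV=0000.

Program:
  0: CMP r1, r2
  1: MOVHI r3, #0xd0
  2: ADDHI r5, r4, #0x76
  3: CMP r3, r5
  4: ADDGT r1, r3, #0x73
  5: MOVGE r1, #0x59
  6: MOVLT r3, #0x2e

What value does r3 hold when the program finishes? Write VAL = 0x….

VAL = 0x2e

0: ✓ CMP  NZCV=0011
1: ✓ MOVHI  r3←0xd0
2: ✓ ADDHI  r5←0x0f
3: ✓ CMP  NZCV=1010
4: · ADDGT
5: · MOVGE
6: ✓ MOVLT  r3←0x2e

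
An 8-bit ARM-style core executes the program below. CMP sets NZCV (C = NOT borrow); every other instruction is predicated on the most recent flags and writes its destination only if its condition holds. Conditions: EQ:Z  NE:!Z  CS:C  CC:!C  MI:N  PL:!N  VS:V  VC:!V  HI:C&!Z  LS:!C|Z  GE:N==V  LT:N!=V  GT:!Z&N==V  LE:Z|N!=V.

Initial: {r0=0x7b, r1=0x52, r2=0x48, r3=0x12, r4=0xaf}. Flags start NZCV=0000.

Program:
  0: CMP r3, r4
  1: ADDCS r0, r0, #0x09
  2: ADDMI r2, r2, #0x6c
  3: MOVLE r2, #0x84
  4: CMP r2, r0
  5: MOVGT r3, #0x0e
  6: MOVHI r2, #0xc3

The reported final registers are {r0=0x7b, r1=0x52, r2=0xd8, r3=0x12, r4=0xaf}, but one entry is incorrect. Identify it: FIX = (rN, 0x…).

FIX = (r2, 0x48)

[0] flags=0000 → (cmp)
[1] flags=0000 CS?F → skip
[2] flags=0000 MI?F → skip
[3] flags=0000 LE?F → skip
[4] flags=1000 → (cmp)
[5] flags=1000 GT?F → skip
[6] flags=1000 HI?F → skip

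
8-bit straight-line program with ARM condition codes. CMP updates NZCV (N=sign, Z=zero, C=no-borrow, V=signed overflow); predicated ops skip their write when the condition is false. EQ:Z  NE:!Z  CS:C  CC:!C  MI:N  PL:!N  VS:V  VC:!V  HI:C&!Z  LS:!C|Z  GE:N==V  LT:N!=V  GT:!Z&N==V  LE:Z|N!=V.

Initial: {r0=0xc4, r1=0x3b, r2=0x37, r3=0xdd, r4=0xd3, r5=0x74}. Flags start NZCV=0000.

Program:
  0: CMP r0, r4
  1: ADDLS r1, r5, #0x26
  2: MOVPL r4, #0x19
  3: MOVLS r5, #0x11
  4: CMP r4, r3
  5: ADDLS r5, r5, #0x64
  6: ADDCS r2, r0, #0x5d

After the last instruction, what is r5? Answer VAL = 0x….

VAL = 0x75

0: ✓ CMP  NZCV=1000
1: ✓ ADDLS  r1←0x9a
2: · MOVPL
3: ✓ MOVLS  r5←0x11
4: ✓ CMP  NZCV=1000
5: ✓ ADDLS  r5←0x75
6: · ADDCS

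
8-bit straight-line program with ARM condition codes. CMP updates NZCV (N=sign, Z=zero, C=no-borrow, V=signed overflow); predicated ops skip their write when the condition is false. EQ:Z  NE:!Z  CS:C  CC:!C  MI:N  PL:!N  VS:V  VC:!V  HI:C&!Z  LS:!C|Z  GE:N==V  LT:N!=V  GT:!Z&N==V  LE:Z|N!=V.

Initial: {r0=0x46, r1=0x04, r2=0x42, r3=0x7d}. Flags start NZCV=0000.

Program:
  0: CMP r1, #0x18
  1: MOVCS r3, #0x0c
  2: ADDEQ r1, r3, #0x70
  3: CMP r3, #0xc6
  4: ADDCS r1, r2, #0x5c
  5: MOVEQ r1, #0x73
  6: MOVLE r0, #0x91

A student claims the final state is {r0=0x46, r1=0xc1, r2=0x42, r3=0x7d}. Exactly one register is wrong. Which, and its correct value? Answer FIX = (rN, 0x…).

FIX = (r1, 0x04)

[0] flags=1000 → (cmp)
[1] flags=1000 CS?F → skip
[2] flags=1000 EQ?F → skip
[3] flags=1001 → (cmp)
[4] flags=1001 CS?F → skip
[5] flags=1001 EQ?F → skip
[6] flags=1001 LE?F → skip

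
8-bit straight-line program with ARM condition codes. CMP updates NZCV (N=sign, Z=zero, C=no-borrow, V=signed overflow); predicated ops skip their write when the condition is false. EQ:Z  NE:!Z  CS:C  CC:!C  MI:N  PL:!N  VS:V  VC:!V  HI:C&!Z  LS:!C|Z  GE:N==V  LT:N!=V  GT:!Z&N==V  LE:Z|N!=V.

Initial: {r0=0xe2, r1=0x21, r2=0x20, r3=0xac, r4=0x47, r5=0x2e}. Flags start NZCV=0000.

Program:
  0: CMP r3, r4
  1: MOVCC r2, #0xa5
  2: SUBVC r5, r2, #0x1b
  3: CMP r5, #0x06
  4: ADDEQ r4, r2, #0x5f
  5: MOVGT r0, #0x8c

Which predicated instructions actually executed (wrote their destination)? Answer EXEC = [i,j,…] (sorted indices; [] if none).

EXEC = [5]

[0] flags=0011 → (cmp)
[1] flags=0011 CC?F → skip
[2] flags=0011 VC?F → skip
[3] flags=0010 → (cmp)
[4] flags=0010 EQ?F → skip
[5] flags=0010 GT?T → r0=0x8c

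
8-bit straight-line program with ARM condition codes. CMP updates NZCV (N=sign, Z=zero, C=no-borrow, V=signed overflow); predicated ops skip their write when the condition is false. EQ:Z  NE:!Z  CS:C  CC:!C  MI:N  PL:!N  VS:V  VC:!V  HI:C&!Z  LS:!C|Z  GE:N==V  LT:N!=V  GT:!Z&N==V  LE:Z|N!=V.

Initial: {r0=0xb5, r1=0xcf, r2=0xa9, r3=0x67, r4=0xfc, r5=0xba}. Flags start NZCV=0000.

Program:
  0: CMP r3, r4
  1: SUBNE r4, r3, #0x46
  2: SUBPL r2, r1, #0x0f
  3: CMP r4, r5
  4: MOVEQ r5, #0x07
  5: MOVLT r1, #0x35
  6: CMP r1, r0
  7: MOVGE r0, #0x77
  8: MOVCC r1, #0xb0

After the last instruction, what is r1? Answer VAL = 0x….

VAL = 0xcf

[0] flags=0000 → (cmp)
[1] flags=0000 NE?T → r4=0x21
[2] flags=0000 PL?T → r2=0xc0
[3] flags=0000 → (cmp)
[4] flags=0000 EQ?F → skip
[5] flags=0000 LT?F → skip
[6] flags=0010 → (cmp)
[7] flags=0010 GE?T → r0=0x77
[8] flags=0010 CC?F → skip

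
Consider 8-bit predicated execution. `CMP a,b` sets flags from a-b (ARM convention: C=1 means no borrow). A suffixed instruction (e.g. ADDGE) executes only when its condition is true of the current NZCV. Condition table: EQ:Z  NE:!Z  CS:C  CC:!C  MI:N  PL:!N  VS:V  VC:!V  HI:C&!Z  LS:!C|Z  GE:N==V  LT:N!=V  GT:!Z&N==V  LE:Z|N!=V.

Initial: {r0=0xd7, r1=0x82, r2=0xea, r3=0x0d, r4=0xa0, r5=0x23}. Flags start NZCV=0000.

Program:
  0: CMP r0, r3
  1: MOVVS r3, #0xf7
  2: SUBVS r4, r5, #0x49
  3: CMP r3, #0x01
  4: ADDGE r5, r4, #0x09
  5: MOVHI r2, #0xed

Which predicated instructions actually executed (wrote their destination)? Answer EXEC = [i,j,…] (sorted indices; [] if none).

EXEC = [4,5]

[0] flags=1010 → (cmp)
[1] flags=1010 VS?F → skip
[2] flags=1010 VS?F → skip
[3] flags=0010 → (cmp)
[4] flags=0010 GE?T → r5=0xa9
[5] flags=0010 HI?T → r2=0xed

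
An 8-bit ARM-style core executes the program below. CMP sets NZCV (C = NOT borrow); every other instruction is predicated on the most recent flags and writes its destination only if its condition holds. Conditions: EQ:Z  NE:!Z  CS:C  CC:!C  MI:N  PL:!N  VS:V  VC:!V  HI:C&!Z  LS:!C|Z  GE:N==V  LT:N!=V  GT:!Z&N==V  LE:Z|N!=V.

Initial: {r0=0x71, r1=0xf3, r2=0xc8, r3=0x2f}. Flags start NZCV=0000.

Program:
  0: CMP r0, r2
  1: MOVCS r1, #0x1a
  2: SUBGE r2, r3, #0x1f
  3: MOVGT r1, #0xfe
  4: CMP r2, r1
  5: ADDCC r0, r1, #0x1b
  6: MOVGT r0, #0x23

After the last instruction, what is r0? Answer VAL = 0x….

0: ✓ CMP  NZCV=1001
1: · MOVCS
2: ✓ SUBGE  r2←0x10
3: ✓ MOVGT  r1←0xfe
4: ✓ CMP  NZCV=0000
5: ✓ ADDCC  r0←0x19
6: ✓ MOVGT  r0←0x23

VAL = 0x23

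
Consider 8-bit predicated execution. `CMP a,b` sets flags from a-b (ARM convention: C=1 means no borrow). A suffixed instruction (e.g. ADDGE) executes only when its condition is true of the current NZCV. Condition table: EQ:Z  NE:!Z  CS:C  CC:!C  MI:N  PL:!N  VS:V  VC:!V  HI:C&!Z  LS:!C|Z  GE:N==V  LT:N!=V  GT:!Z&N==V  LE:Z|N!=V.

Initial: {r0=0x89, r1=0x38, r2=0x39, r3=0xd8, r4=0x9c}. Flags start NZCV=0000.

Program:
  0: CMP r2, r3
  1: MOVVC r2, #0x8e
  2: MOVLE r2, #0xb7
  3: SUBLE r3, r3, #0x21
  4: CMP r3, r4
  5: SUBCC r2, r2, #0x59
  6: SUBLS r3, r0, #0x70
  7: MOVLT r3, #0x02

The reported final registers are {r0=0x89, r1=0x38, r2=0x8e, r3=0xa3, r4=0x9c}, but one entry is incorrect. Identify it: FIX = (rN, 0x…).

FIX = (r3, 0xd8)

0: ✓ CMP  NZCV=0000
1: ✓ MOVVC  r2←0x8e
2: · MOVLE
3: · SUBLE
4: ✓ CMP  NZCV=0010
5: · SUBCC
6: · SUBLS
7: · MOVLT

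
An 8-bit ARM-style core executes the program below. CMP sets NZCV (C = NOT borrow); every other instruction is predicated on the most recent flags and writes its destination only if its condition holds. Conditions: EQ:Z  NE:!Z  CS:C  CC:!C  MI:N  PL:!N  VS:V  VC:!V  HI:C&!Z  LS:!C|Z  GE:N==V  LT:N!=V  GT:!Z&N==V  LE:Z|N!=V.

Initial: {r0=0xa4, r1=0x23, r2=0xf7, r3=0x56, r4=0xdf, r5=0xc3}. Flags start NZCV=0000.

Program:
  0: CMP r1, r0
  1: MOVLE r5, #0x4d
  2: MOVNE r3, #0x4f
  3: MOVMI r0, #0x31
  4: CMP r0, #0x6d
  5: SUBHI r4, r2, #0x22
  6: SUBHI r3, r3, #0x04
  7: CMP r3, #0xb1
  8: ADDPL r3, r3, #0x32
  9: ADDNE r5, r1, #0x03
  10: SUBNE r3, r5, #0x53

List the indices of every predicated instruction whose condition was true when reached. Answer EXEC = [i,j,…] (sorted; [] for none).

[0] flags=0000 → (cmp)
[1] flags=0000 LE?F → skip
[2] flags=0000 NE?T → r3=0x4f
[3] flags=0000 MI?F → skip
[4] flags=0011 → (cmp)
[5] flags=0011 HI?T → r4=0xd5
[6] flags=0011 HI?T → r3=0x4b
[7] flags=1001 → (cmp)
[8] flags=1001 PL?F → skip
[9] flags=1001 NE?T → r5=0x26
[10] flags=1001 NE?T → r3=0xd3

EXEC = [2,5,6,9,10]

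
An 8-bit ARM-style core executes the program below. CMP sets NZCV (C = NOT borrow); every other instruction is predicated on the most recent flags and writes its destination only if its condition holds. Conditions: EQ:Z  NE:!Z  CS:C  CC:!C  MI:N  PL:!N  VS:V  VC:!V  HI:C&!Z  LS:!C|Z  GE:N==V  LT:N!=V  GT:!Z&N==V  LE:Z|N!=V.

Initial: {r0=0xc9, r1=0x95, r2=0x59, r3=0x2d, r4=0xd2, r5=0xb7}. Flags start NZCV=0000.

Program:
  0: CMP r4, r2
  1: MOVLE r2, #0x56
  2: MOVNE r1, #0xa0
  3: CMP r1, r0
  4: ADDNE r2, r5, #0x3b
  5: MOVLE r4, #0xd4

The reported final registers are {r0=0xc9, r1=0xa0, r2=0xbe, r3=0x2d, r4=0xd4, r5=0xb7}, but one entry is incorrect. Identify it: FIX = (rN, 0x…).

0: ✓ CMP  NZCV=0011
1: ✓ MOVLE  r2←0x56
2: ✓ MOVNE  r1←0xa0
3: ✓ CMP  NZCV=1000
4: ✓ ADDNE  r2←0xf2
5: ✓ MOVLE  r4←0xd4

FIX = (r2, 0xf2)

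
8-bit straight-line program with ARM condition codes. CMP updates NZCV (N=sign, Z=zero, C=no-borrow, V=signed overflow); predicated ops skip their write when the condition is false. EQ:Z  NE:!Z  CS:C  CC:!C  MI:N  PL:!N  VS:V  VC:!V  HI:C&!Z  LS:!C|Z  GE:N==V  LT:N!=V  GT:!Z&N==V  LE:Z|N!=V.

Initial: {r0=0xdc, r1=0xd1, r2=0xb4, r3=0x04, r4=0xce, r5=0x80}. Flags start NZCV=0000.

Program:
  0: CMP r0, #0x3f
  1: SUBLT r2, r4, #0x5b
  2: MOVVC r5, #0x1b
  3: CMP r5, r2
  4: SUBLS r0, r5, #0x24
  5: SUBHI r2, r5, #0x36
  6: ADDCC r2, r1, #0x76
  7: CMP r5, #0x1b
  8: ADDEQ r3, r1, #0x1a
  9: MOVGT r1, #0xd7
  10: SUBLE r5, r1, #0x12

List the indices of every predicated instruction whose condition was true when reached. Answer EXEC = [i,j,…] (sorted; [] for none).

0: ✓ CMP  NZCV=1010
1: ✓ SUBLT  r2←0x73
2: ✓ MOVVC  r5←0x1b
3: ✓ CMP  NZCV=1000
4: ✓ SUBLS  r0←0xf7
5: · SUBHI
6: ✓ ADDCC  r2←0x47
7: ✓ CMP  NZCV=0110
8: ✓ ADDEQ  r3←0xeb
9: · MOVGT
10: ✓ SUBLE  r5←0xbf

EXEC = [1,2,4,6,8,10]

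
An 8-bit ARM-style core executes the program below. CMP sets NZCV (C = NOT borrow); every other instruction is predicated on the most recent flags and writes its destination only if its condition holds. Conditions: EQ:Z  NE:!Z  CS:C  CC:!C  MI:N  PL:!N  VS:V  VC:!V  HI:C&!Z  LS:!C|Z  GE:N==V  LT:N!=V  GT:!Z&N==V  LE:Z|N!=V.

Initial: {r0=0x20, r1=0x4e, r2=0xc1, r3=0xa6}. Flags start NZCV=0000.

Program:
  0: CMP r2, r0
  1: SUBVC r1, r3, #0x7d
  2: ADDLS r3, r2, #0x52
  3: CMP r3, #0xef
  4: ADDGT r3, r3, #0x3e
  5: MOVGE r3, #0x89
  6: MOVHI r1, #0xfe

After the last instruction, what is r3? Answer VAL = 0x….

0: ✓ CMP  NZCV=1010
1: ✓ SUBVC  r1←0x29
2: · ADDLS
3: ✓ CMP  NZCV=1000
4: · ADDGT
5: · MOVGE
6: · MOVHI

VAL = 0xa6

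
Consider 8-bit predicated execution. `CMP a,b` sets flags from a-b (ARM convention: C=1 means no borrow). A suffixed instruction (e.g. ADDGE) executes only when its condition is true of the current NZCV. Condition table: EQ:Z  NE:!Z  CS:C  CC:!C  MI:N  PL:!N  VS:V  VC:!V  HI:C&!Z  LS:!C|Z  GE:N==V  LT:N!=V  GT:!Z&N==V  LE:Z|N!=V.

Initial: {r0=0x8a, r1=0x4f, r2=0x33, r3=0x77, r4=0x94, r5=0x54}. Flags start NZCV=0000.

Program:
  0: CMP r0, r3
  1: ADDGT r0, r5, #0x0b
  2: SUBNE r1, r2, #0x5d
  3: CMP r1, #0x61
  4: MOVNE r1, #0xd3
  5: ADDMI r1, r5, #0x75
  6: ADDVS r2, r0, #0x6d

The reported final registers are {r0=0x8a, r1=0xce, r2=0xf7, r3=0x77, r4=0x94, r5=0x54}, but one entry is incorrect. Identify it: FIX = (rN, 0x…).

FIX = (r1, 0xd3)

[0] flags=0011 → (cmp)
[1] flags=0011 GT?F → skip
[2] flags=0011 NE?T → r1=0xd6
[3] flags=0011 → (cmp)
[4] flags=0011 NE?T → r1=0xd3
[5] flags=0011 MI?F → skip
[6] flags=0011 VS?T → r2=0xf7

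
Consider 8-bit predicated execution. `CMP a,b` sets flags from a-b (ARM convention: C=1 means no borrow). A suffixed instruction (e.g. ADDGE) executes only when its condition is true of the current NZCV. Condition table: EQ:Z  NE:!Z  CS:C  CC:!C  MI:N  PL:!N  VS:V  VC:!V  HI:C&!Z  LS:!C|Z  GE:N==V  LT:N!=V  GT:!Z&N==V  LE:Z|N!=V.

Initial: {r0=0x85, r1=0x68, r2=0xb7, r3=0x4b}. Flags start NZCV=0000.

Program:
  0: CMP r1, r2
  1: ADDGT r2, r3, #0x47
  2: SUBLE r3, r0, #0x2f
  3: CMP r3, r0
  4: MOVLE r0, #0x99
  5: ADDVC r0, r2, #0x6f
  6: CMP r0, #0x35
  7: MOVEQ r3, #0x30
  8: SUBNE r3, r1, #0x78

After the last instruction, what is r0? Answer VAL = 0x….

[0] flags=1001 → (cmp)
[1] flags=1001 GT?T → r2=0x92
[2] flags=1001 LE?F → skip
[3] flags=1001 → (cmp)
[4] flags=1001 LE?F → skip
[5] flags=1001 VC?F → skip
[6] flags=0011 → (cmp)
[7] flags=0011 EQ?F → skip
[8] flags=0011 NE?T → r3=0xf0

VAL = 0x85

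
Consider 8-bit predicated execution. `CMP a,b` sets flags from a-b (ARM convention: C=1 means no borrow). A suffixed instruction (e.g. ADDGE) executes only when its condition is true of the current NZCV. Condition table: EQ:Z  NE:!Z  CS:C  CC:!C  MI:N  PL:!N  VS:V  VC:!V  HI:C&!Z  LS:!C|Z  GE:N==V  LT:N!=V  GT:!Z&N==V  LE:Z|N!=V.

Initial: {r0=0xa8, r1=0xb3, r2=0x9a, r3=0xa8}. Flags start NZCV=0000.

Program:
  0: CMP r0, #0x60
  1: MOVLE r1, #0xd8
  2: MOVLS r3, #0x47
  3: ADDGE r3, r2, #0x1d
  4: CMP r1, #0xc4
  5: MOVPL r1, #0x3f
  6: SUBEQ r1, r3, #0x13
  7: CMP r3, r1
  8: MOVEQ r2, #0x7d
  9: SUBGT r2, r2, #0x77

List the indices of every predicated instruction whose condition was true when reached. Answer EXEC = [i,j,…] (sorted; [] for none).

EXEC = [1,5]

[0] flags=0011 → (cmp)
[1] flags=0011 LE?T → r1=0xd8
[2] flags=0011 LS?F → skip
[3] flags=0011 GE?F → skip
[4] flags=0010 → (cmp)
[5] flags=0010 PL?T → r1=0x3f
[6] flags=0010 EQ?F → skip
[7] flags=0011 → (cmp)
[8] flags=0011 EQ?F → skip
[9] flags=0011 GT?F → skip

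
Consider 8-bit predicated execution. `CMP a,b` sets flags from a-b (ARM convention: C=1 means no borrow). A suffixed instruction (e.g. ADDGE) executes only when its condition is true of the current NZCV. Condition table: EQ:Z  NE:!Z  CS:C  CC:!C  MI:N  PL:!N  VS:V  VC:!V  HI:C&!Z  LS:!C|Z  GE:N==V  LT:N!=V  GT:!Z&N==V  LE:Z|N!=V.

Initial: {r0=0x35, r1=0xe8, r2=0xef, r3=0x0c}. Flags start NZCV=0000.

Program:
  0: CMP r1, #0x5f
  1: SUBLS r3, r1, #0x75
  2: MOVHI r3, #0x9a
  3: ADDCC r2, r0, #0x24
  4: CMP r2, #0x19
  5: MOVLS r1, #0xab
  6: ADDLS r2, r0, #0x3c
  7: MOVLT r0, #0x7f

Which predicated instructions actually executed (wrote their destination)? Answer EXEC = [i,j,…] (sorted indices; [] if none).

EXEC = [2,7]

0: ✓ CMP  NZCV=1010
1: · SUBLS
2: ✓ MOVHI  r3←0x9a
3: · ADDCC
4: ✓ CMP  NZCV=1010
5: · MOVLS
6: · ADDLS
7: ✓ MOVLT  r0←0x7f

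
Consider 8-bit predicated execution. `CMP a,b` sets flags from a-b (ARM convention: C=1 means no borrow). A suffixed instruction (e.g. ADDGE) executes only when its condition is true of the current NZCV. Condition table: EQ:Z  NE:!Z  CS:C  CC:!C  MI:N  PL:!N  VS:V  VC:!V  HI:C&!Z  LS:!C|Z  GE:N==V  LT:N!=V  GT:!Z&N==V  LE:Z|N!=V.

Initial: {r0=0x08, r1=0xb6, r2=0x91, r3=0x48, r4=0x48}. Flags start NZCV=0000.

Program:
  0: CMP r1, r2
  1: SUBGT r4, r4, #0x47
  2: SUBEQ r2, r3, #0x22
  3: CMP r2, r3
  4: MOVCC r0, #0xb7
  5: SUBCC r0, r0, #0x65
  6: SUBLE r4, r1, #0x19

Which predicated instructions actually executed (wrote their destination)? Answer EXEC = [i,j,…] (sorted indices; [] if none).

EXEC = [1,6]

0: ✓ CMP  NZCV=0010
1: ✓ SUBGT  r4←0x01
2: · SUBEQ
3: ✓ CMP  NZCV=0011
4: · MOVCC
5: · SUBCC
6: ✓ SUBLE  r4←0x9d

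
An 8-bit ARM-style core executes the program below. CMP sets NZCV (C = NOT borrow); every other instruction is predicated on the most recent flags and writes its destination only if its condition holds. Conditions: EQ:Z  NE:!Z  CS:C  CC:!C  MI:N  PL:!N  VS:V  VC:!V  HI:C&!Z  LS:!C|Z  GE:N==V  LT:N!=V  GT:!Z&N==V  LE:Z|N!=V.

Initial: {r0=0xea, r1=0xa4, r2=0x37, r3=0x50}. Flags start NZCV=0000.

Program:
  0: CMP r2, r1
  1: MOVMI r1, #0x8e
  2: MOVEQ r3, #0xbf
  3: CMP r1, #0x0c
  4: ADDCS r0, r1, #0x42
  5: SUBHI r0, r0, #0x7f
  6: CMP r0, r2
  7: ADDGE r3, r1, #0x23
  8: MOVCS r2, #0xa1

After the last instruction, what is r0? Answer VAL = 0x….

VAL = 0x51

0: ✓ CMP  NZCV=1001
1: ✓ MOVMI  r1←0x8e
2: · MOVEQ
3: ✓ CMP  NZCV=1010
4: ✓ ADDCS  r0←0xd0
5: ✓ SUBHI  r0←0x51
6: ✓ CMP  NZCV=0010
7: ✓ ADDGE  r3←0xb1
8: ✓ MOVCS  r2←0xa1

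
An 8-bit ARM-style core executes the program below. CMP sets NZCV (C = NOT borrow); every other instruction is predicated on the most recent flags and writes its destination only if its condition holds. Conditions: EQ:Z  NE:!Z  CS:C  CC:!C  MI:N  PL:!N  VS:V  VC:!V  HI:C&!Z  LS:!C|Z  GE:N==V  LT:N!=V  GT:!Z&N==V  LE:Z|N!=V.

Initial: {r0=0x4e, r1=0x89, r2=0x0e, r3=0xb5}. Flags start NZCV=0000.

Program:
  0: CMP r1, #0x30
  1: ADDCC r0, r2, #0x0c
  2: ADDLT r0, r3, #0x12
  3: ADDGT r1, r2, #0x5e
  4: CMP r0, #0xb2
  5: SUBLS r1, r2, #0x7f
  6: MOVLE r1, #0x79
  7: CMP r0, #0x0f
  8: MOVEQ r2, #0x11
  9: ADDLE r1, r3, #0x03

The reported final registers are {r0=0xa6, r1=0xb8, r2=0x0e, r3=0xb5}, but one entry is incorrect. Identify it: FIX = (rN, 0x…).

[0] flags=0011 → (cmp)
[1] flags=0011 CC?F → skip
[2] flags=0011 LT?T → r0=0xc7
[3] flags=0011 GT?F → skip
[4] flags=0010 → (cmp)
[5] flags=0010 LS?F → skip
[6] flags=0010 LE?F → skip
[7] flags=1010 → (cmp)
[8] flags=1010 EQ?F → skip
[9] flags=1010 LE?T → r1=0xb8

FIX = (r0, 0xc7)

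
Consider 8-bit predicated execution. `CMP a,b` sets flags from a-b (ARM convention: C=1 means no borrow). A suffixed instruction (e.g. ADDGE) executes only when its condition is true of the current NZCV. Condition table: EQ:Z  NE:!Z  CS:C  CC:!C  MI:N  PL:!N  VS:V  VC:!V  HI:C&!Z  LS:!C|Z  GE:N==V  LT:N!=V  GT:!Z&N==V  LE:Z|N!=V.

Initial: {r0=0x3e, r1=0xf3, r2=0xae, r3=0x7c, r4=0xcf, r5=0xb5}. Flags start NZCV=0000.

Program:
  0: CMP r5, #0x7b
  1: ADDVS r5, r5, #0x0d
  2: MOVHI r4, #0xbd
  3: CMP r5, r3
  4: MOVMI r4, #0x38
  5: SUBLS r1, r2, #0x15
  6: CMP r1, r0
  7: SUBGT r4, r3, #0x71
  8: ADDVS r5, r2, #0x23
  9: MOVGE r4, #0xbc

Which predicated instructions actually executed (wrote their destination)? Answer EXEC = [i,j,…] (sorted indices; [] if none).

EXEC = [1,2]

0: ✓ CMP  NZCV=0011
1: ✓ ADDVS  r5←0xc2
2: ✓ MOVHI  r4←0xbd
3: ✓ CMP  NZCV=0011
4: · MOVMI
5: · SUBLS
6: ✓ CMP  NZCV=1010
7: · SUBGT
8: · ADDVS
9: · MOVGE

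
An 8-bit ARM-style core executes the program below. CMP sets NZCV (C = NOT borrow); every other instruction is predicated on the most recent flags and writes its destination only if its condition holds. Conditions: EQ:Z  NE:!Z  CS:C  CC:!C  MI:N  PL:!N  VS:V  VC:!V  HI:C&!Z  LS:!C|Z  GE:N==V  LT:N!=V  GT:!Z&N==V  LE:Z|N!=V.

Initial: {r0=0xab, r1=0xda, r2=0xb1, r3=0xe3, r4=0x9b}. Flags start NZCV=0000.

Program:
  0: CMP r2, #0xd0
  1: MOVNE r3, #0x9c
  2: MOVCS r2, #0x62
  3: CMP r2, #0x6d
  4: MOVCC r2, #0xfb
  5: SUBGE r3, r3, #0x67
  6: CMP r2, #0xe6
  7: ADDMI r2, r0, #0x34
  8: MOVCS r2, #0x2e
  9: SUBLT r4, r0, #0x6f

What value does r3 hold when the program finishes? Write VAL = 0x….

0: ✓ CMP  NZCV=1000
1: ✓ MOVNE  r3←0x9c
2: · MOVCS
3: ✓ CMP  NZCV=0011
4: · MOVCC
5: · SUBGE
6: ✓ CMP  NZCV=1000
7: ✓ ADDMI  r2←0xdf
8: · MOVCS
9: ✓ SUBLT  r4←0x3c

VAL = 0x9c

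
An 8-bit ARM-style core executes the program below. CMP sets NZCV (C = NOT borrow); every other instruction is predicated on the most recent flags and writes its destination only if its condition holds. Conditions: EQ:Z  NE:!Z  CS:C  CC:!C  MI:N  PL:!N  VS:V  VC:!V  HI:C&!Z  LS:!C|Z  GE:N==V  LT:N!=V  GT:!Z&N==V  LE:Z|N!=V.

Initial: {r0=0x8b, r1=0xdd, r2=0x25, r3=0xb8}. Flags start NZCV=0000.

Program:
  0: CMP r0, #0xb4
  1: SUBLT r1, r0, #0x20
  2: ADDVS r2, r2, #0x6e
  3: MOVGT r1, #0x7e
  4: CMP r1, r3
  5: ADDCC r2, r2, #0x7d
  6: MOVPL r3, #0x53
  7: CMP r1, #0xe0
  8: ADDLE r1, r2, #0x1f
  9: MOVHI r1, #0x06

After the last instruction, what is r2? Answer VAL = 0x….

VAL = 0xa2

[0] flags=1000 → (cmp)
[1] flags=1000 LT?T → r1=0x6b
[2] flags=1000 VS?F → skip
[3] flags=1000 GT?F → skip
[4] flags=1001 → (cmp)
[5] flags=1001 CC?T → r2=0xa2
[6] flags=1001 PL?F → skip
[7] flags=1001 → (cmp)
[8] flags=1001 LE?F → skip
[9] flags=1001 HI?F → skip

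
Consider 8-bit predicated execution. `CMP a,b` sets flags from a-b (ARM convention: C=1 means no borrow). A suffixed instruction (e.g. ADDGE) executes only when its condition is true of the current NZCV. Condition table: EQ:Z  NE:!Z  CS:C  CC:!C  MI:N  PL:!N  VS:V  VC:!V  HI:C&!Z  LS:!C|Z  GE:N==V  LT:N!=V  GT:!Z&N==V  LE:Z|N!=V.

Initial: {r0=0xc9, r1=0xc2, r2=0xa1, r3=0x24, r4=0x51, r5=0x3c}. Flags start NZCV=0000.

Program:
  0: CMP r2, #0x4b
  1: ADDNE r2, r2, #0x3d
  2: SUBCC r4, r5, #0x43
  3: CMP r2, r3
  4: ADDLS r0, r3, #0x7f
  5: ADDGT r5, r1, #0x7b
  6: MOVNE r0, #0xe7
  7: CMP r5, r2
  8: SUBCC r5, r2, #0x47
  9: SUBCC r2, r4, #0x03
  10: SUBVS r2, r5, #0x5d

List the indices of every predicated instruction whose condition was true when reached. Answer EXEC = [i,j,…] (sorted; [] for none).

0: ✓ CMP  NZCV=0011
1: ✓ ADDNE  r2←0xde
2: · SUBCC
3: ✓ CMP  NZCV=1010
4: · ADDLS
5: · ADDGT
6: ✓ MOVNE  r0←0xe7
7: ✓ CMP  NZCV=0000
8: ✓ SUBCC  r5←0x97
9: ✓ SUBCC  r2←0x4e
10: · SUBVS

EXEC = [1,6,8,9]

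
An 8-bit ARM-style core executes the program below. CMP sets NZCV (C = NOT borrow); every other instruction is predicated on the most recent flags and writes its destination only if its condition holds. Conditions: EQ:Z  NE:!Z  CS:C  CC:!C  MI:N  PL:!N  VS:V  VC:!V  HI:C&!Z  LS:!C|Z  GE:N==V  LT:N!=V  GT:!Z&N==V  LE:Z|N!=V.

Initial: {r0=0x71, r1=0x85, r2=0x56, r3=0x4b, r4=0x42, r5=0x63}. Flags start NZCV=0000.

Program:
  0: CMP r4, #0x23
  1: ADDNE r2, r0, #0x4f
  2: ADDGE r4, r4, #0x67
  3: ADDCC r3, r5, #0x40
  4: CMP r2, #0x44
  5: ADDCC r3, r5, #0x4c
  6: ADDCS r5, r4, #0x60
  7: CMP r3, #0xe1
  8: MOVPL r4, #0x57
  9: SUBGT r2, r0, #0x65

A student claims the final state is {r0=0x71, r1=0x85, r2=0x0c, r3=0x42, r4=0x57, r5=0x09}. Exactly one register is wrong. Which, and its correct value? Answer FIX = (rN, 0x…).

0: ✓ CMP  NZCV=0010
1: ✓ ADDNE  r2←0xc0
2: ✓ ADDGE  r4←0xa9
3: · ADDCC
4: ✓ CMP  NZCV=0011
5: · ADDCC
6: ✓ ADDCS  r5←0x09
7: ✓ CMP  NZCV=0000
8: ✓ MOVPL  r4←0x57
9: ✓ SUBGT  r2←0x0c

FIX = (r3, 0x4b)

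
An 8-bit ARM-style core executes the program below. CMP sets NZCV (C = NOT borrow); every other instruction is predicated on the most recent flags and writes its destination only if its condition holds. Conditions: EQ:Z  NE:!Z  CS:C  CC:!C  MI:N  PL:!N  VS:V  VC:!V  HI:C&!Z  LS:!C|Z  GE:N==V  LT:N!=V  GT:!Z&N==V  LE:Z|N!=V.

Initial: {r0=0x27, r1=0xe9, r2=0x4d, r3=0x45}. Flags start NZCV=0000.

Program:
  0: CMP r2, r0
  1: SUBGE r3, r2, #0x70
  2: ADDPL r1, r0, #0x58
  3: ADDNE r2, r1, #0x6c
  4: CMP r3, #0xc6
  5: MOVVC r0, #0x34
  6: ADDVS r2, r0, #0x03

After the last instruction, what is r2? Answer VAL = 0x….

[0] flags=0010 → (cmp)
[1] flags=0010 GE?T → r3=0xdd
[2] flags=0010 PL?T → r1=0x7f
[3] flags=0010 NE?T → r2=0xeb
[4] flags=0010 → (cmp)
[5] flags=0010 VC?T → r0=0x34
[6] flags=0010 VS?F → skip

VAL = 0xeb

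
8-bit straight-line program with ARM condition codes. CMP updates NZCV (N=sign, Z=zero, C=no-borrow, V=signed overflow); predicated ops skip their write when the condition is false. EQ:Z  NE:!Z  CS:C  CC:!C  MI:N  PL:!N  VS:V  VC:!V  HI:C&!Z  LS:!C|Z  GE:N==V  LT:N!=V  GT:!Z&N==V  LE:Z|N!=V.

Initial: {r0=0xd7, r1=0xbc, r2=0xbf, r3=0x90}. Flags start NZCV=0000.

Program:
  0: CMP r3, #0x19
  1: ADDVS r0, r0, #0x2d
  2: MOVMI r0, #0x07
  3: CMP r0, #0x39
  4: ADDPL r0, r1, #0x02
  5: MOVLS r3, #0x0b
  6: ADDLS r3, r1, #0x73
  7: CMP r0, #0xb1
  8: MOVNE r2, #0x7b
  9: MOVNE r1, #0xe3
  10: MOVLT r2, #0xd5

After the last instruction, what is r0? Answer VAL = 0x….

[0] flags=0011 → (cmp)
[1] flags=0011 VS?T → r0=0x04
[2] flags=0011 MI?F → skip
[3] flags=1000 → (cmp)
[4] flags=1000 PL?F → skip
[5] flags=1000 LS?T → r3=0x0b
[6] flags=1000 LS?T → r3=0x2f
[7] flags=0000 → (cmp)
[8] flags=0000 NE?T → r2=0x7b
[9] flags=0000 NE?T → r1=0xe3
[10] flags=0000 LT?F → skip

VAL = 0x04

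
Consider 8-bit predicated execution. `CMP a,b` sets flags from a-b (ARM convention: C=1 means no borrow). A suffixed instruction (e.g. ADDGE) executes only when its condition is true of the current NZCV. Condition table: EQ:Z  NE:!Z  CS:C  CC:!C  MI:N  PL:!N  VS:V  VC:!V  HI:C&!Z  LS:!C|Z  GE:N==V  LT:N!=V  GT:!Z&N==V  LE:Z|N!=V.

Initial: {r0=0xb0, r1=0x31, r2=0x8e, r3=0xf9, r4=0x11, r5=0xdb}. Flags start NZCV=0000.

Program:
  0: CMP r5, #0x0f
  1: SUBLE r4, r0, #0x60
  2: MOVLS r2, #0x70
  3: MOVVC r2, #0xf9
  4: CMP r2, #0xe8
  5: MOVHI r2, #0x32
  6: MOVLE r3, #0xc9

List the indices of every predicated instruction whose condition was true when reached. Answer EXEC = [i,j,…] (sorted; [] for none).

[0] flags=1010 → (cmp)
[1] flags=1010 LE?T → r4=0x50
[2] flags=1010 LS?F → skip
[3] flags=1010 VC?T → r2=0xf9
[4] flags=0010 → (cmp)
[5] flags=0010 HI?T → r2=0x32
[6] flags=0010 LE?F → skip

EXEC = [1,3,5]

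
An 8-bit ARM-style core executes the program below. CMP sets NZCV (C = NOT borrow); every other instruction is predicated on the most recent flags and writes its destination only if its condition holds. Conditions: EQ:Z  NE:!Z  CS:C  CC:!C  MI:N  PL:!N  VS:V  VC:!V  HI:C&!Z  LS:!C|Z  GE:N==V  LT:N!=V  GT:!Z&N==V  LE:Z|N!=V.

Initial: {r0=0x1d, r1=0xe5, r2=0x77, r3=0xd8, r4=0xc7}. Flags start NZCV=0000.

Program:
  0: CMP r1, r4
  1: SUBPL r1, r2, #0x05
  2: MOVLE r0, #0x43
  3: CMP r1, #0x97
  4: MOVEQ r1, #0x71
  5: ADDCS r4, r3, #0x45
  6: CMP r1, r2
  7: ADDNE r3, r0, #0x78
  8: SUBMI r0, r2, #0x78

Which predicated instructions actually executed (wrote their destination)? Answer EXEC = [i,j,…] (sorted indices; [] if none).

EXEC = [1,7,8]

0: ✓ CMP  NZCV=0010
1: ✓ SUBPL  r1←0x72
2: · MOVLE
3: ✓ CMP  NZCV=1001
4: · MOVEQ
5: · ADDCS
6: ✓ CMP  NZCV=1000
7: ✓ ADDNE  r3←0x95
8: ✓ SUBMI  r0←0xff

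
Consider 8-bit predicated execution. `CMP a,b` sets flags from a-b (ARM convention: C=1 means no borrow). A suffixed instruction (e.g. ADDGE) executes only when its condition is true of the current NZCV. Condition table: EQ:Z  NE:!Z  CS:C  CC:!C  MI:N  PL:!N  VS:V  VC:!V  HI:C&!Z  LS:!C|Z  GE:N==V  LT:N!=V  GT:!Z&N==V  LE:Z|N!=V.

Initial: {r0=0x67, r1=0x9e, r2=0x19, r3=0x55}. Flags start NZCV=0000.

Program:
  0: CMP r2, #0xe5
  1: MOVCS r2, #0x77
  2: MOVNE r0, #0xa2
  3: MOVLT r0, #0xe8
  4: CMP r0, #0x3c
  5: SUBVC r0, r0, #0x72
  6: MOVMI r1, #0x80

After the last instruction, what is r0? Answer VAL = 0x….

[0] flags=0000 → (cmp)
[1] flags=0000 CS?F → skip
[2] flags=0000 NE?T → r0=0xa2
[3] flags=0000 LT?F → skip
[4] flags=0011 → (cmp)
[5] flags=0011 VC?F → skip
[6] flags=0011 MI?F → skip

VAL = 0xa2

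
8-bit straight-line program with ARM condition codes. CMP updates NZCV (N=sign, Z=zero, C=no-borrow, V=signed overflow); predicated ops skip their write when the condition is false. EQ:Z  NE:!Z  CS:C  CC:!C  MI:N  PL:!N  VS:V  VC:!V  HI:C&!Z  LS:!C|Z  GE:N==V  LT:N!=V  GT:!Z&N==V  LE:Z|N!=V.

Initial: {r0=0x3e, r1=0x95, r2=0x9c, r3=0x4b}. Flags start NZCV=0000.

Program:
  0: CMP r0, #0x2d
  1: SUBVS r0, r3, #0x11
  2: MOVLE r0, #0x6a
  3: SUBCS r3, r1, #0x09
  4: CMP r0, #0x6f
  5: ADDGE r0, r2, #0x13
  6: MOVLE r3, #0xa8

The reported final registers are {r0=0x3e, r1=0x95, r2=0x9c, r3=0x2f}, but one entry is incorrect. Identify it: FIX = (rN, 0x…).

FIX = (r3, 0xa8)

[0] flags=0010 → (cmp)
[1] flags=0010 VS?F → skip
[2] flags=0010 LE?F → skip
[3] flags=0010 CS?T → r3=0x8c
[4] flags=1000 → (cmp)
[5] flags=1000 GE?F → skip
[6] flags=1000 LE?T → r3=0xa8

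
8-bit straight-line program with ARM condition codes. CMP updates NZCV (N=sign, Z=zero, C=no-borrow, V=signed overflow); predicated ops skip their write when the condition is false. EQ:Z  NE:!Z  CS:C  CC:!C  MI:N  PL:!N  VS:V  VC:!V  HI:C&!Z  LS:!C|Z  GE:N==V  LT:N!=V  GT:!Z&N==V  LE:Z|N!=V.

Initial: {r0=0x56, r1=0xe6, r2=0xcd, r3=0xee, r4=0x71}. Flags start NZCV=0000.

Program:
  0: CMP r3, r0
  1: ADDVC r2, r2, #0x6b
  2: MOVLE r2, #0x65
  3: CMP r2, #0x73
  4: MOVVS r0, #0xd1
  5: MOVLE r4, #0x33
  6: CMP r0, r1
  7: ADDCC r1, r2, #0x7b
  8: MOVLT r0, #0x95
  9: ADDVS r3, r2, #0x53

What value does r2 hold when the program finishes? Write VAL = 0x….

[0] flags=1010 → (cmp)
[1] flags=1010 VC?T → r2=0x38
[2] flags=1010 LE?T → r2=0x65
[3] flags=1000 → (cmp)
[4] flags=1000 VS?F → skip
[5] flags=1000 LE?T → r4=0x33
[6] flags=0000 → (cmp)
[7] flags=0000 CC?T → r1=0xe0
[8] flags=0000 LT?F → skip
[9] flags=0000 VS?F → skip

VAL = 0x65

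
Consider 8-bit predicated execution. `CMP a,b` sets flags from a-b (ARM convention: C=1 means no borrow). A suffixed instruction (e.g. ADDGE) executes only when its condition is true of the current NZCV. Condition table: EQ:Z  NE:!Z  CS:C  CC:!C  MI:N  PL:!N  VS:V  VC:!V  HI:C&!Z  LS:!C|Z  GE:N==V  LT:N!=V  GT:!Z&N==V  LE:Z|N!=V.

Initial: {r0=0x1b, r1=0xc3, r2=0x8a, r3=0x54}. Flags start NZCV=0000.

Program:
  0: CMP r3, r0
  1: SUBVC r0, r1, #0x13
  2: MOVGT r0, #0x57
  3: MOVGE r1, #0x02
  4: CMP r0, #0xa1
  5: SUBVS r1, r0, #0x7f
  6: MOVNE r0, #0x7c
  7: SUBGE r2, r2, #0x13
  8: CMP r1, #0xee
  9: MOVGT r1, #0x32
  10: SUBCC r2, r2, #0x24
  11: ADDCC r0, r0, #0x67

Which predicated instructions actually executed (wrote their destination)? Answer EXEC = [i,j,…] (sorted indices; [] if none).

[0] flags=0010 → (cmp)
[1] flags=0010 VC?T → r0=0xb0
[2] flags=0010 GT?T → r0=0x57
[3] flags=0010 GE?T → r1=0x02
[4] flags=1001 → (cmp)
[5] flags=1001 VS?T → r1=0xd8
[6] flags=1001 NE?T → r0=0x7c
[7] flags=1001 GE?T → r2=0x77
[8] flags=1000 → (cmp)
[9] flags=1000 GT?F → skip
[10] flags=1000 CC?T → r2=0x53
[11] flags=1000 CC?T → r0=0xe3

EXEC = [1,2,3,5,6,7,10,11]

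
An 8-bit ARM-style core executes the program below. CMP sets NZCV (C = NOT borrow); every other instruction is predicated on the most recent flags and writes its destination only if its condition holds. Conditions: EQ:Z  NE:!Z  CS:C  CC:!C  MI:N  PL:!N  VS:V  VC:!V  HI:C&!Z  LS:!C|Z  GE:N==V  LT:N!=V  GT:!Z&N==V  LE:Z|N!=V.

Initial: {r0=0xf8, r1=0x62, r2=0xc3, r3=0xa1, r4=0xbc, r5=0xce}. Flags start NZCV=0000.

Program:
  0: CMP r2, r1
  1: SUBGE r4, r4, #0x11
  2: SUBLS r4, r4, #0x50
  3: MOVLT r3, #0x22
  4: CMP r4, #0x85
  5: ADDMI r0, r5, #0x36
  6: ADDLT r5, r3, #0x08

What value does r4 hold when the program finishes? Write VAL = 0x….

0: ✓ CMP  NZCV=0011
1: · SUBGE
2: · SUBLS
3: ✓ MOVLT  r3←0x22
4: ✓ CMP  NZCV=0010
5: · ADDMI
6: · ADDLT

VAL = 0xbc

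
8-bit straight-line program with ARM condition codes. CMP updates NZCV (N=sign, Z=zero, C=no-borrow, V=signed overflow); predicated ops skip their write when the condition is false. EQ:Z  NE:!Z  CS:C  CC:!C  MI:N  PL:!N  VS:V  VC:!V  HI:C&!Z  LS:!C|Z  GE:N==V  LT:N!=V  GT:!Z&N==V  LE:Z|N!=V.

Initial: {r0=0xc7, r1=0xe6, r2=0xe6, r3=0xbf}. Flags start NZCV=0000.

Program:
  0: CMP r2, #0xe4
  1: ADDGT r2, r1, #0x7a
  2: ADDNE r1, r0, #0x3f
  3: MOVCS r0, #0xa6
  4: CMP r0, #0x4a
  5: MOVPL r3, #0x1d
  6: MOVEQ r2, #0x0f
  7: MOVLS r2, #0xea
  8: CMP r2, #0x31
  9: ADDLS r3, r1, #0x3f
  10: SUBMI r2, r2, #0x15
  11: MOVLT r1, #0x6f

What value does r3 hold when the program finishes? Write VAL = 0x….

VAL = 0x1d

0: ✓ CMP  NZCV=0010
1: ✓ ADDGT  r2←0x60
2: ✓ ADDNE  r1←0x06
3: ✓ MOVCS  r0←0xa6
4: ✓ CMP  NZCV=0011
5: ✓ MOVPL  r3←0x1d
6: · MOVEQ
7: · MOVLS
8: ✓ CMP  NZCV=0010
9: · ADDLS
10: · SUBMI
11: · MOVLT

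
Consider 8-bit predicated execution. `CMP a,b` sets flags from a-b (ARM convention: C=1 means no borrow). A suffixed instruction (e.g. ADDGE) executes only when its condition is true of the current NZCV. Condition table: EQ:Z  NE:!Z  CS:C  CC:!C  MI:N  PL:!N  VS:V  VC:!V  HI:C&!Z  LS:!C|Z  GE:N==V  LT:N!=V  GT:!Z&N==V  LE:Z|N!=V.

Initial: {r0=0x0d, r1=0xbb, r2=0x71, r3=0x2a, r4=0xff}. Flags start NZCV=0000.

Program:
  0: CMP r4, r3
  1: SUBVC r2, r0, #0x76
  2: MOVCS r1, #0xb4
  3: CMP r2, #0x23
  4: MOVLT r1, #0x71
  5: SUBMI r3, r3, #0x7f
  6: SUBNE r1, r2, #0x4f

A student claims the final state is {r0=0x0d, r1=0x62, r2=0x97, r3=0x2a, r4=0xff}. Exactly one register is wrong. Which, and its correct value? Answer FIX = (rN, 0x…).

[0] flags=1010 → (cmp)
[1] flags=1010 VC?T → r2=0x97
[2] flags=1010 CS?T → r1=0xb4
[3] flags=0011 → (cmp)
[4] flags=0011 LT?T → r1=0x71
[5] flags=0011 MI?F → skip
[6] flags=0011 NE?T → r1=0x48

FIX = (r1, 0x48)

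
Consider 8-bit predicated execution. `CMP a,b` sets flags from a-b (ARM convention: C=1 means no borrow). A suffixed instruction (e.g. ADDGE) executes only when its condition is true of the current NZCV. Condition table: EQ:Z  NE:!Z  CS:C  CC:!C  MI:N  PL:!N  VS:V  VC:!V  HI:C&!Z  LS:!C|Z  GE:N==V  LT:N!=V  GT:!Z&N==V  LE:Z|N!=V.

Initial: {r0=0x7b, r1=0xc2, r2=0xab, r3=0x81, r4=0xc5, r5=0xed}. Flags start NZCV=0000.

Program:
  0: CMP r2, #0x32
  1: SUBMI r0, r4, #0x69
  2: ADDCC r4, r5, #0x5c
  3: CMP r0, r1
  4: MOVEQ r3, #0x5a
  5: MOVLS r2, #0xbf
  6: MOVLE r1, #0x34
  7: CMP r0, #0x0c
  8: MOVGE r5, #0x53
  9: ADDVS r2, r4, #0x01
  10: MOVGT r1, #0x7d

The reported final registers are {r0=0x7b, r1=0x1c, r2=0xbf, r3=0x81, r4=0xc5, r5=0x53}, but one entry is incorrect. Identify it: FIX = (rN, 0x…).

FIX = (r1, 0x7d)

[0] flags=0011 → (cmp)
[1] flags=0011 MI?F → skip
[2] flags=0011 CC?F → skip
[3] flags=1001 → (cmp)
[4] flags=1001 EQ?F → skip
[5] flags=1001 LS?T → r2=0xbf
[6] flags=1001 LE?F → skip
[7] flags=0010 → (cmp)
[8] flags=0010 GE?T → r5=0x53
[9] flags=0010 VS?F → skip
[10] flags=0010 GT?T → r1=0x7d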